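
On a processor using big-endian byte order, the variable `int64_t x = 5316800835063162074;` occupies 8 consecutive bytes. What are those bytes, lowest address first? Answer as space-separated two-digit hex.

49 C9 12 30 9B 70 A4 DA

5316800835063162074 in hexadecimal, padded to 64 bits, is 0x49C912309B70A4DA.
Split into bytes (most-significant first): 49 C9 12 30 9B 70 A4 DA.
Big-endian: lowest address holds the most-significant byte.
So the memory order matches the most-significant-first order: 49 C9 12 30 9B 70 A4 DA.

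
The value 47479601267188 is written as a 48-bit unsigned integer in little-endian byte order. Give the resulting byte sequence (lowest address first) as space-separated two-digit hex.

F4 81 C4 B4 2E 2B

47479601267188 in hexadecimal, padded to 48 bits, is 0x2B2EB4C481F4.
Split into bytes (most-significant first): 2B 2E B4 C4 81 F4.
Little-endian: lowest address holds the least-significant byte.
So at ascending addresses the bytes are F4 81 C4 B4 2E 2B.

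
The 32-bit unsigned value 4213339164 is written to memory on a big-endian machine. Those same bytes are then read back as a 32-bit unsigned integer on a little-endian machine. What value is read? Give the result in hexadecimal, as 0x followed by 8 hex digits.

4213339164 in 32-bit hexadecimal is 0xFB22741C.
Stored big-endian, the bytes at ascending addresses are FB 22 74 1C.
Read back as little-endian, the first byte is least significant, giving 0x1C7422FB.

0x1C7422FB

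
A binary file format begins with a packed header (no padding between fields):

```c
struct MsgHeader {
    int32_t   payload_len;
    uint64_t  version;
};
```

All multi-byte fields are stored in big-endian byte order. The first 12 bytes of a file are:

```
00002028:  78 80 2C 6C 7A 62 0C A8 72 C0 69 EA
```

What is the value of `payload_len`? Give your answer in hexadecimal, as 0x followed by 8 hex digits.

0x78802C6C

`payload_len` is the first field, at byte offset 0, occupying 4 bytes.
Bytes at offsets 0..3: 78 80 2C 6C.
Big-endian: lowest address holds the most-significant byte.
The bytes are already most-significant first: 0x78802C6C.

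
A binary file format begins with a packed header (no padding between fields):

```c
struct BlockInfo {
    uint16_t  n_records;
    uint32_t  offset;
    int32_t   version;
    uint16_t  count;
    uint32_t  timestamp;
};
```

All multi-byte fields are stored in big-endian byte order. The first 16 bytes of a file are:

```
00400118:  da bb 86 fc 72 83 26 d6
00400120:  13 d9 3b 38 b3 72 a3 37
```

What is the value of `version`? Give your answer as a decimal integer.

`version` follows `n_records` (2 B), `offset` (4 B), so it starts at offset 2 + 4 = 6 and occupies 4 bytes.
Bytes at offsets 6..9: 26 D6 13 D9.
Big-endian: lowest address holds the most-significant byte.
The bytes are already most-significant first: 0x26D613D9.
0x26D613D9 = 651563993.

651563993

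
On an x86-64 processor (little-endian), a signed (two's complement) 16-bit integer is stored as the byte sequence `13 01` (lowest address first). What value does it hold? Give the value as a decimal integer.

275

Little-endian stores the least-significant byte at the lowest address.
Reassemble most-significant byte first: 01 13 → 0x0113.
0x0113 = 275.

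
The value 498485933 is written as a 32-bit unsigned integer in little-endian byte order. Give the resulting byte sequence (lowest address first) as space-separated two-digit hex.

498485933 in hexadecimal, padded to 32 bits, is 0x1DB64AAD.
Split into bytes (most-significant first): 1D B6 4A AD.
Little-endian: lowest address holds the least-significant byte.
So at ascending addresses the bytes are AD 4A B6 1D.

AD 4A B6 1D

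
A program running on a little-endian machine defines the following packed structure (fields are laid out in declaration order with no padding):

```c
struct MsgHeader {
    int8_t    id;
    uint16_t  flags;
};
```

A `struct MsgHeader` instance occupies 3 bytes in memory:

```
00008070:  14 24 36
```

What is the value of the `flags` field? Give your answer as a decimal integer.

`flags` follows `id` (1 byte), so it starts at byte offset 1 and occupies 2 bytes.
Bytes at offsets 1..2: 24 36.
Little-endian: lowest address holds the least-significant byte.
Reassemble most-significant byte first: 36 24 → 0x3624.
0x3624 = 13860.

13860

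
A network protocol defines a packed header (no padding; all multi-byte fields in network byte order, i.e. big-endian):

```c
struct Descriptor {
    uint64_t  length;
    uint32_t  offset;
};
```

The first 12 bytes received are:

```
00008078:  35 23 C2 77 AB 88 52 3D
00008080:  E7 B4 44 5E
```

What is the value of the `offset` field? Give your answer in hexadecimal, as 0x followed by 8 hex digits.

`offset` follows `length` (8 bytes), so it starts at byte offset 8 and occupies 4 bytes.
Bytes at offsets 8..11: E7 B4 44 5E.
Big-endian stores the most-significant byte at the lowest address.
The bytes are already most-significant first: 0xE7B4445E.

0xE7B4445E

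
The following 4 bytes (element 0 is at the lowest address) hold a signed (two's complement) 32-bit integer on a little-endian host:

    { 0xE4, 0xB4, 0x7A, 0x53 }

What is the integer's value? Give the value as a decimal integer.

1400550628

In little-endian order the low byte comes first in memory.
Reassemble most-significant byte first: 53 7A B4 E4 → 0x537AB4E4.
0x537AB4E4 = 1400550628.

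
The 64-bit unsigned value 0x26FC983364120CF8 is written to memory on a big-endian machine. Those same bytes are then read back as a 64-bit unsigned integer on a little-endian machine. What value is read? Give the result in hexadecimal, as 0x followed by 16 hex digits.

Stored big-endian, the bytes at ascending addresses are 26 FC 98 33 64 12 0C F8.
Read back as little-endian, the first byte is least significant, giving 0xF80C12643398FC26.

0xF80C12643398FC26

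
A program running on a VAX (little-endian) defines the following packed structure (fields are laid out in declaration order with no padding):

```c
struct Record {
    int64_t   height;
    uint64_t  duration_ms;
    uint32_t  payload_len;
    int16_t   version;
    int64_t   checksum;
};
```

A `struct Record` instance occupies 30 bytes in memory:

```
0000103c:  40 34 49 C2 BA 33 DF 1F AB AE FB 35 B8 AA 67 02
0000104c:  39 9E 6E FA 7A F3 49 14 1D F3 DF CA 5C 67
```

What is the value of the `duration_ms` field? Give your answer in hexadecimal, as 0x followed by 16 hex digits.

`duration_ms` follows `height` (8 bytes), so it starts at byte offset 8 and occupies 8 bytes.
Bytes at offsets 8..15: AB AE FB 35 B8 AA 67 02.
Little-endian: lowest address holds the least-significant byte.
Reassemble most-significant byte first: 02 67 AA B8 35 FB AE AB → 0x0267AAB835FBAEAB.

0x0267AAB835FBAEAB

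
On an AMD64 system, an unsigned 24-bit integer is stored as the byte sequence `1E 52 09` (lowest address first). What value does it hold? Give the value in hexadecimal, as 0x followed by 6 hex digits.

0x09521E

In little-endian order the low byte comes first in memory.
Reassemble most-significant byte first: 09 52 1E → 0x09521E.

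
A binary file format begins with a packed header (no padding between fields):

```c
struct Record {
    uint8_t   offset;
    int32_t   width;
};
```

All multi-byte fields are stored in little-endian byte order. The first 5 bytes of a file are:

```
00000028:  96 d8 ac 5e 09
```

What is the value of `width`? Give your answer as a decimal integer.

157199576

`width` follows `offset` (1 byte), so it starts at byte offset 1 and occupies 4 bytes.
Bytes at offsets 1..4: D8 AC 5E 09.
Little-endian: lowest address holds the least-significant byte.
Reassemble most-significant byte first: 09 5E AC D8 → 0x095EACD8.
0x095EACD8 = 157199576.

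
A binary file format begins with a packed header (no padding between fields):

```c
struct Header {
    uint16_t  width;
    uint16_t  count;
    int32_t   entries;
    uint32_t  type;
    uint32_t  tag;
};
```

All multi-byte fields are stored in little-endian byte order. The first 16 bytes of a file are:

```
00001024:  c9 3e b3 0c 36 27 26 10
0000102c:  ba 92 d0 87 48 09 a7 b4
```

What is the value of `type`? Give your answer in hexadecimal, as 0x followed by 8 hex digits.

`type` follows `width` (2 B), `count` (2 B), `entries` (4 B), so it starts at offset 2 + 2 + 4 = 8 and occupies 4 bytes.
Bytes at offsets 8..11: BA 92 D0 87.
In little-endian order the low byte comes first in memory.
Reassemble most-significant byte first: 87 D0 92 BA → 0x87D092BA.

0x87D092BA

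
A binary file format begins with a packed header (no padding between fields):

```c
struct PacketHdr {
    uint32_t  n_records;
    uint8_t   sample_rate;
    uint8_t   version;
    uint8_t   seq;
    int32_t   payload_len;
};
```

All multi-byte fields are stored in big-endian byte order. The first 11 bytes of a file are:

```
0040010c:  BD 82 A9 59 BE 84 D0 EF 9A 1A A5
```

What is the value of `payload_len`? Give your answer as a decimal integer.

`payload_len` follows `n_records` (4 B), `sample_rate` (1 B), `version` (1 B), `seq` (1 B), so it starts at offset 4 + 1 + 1 + 1 = 7 and occupies 4 bytes.
Bytes at offsets 7..10: EF 9A 1A A5.
In big-endian order the high byte comes first in memory.
The bytes are already most-significant first: 0xEF9A1AA5.
Top bit is set, so as a signed 32-bit value this is 0xEF9A1AA5 − 2^32 = -275113307.

-275113307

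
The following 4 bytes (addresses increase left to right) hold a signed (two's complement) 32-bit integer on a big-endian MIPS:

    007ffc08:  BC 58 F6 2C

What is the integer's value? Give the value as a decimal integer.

-1135020500

Big-endian stores the most-significant byte at the lowest address.
The bytes are already most-significant first: 0xBC58F62C.
Top bit is set, so as a signed 32-bit value this is 0xBC58F62C − 2^32 = -1135020500.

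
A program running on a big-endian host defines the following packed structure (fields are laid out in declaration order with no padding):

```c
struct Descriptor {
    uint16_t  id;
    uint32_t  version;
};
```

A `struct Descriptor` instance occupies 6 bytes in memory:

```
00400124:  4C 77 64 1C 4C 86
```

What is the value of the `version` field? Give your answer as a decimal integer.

1679576198

`version` follows `id` (2 bytes), so it starts at byte offset 2 and occupies 4 bytes.
Bytes at offsets 2..5: 64 1C 4C 86.
Big-endian: lowest address holds the most-significant byte.
The bytes are already most-significant first: 0x641C4C86.
0x641C4C86 = 1679576198.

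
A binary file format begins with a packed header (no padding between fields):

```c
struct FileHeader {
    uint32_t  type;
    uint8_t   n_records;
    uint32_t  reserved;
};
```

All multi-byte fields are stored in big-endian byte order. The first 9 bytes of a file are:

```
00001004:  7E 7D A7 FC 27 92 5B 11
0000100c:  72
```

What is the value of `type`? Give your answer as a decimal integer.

`type` is the first field, at byte offset 0, occupying 4 bytes.
Bytes at offsets 0..3: 7E 7D A7 FC.
In big-endian order the high byte comes first in memory.
The bytes are already most-significant first: 0x7E7DA7FC.
0x7E7DA7FC = 2122164220.

2122164220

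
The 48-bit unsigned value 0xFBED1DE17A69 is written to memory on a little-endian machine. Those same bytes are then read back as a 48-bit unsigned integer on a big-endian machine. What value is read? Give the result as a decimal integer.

115976483761659

Stored little-endian, the bytes at ascending addresses are 69 7A E1 1D ED FB.
Read back as big-endian, the last byte is least significant, giving 0x697AE11DEDFB.
0x697AE11DEDFB = 115976483761659.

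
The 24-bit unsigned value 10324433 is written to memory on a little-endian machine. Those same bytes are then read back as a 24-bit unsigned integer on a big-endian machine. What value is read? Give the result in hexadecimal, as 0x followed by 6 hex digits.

10324433 in 24-bit hexadecimal is 0x9D89D1.
Stored little-endian, the bytes at ascending addresses are D1 89 9D.
Read back as big-endian, the last byte is least significant, giving 0xD1899D.

0xD1899D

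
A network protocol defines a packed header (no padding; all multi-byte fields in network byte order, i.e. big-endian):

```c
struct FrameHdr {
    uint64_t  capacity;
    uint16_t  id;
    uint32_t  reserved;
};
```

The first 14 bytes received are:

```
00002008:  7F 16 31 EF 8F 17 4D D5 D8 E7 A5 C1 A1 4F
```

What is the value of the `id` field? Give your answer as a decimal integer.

`id` follows `capacity` (8 bytes), so it starts at byte offset 8 and occupies 2 bytes.
Bytes at offsets 8..9: D8 E7.
In big-endian order the high byte comes first in memory.
The bytes are already most-significant first: 0xD8E7.
0xD8E7 = 55527.

55527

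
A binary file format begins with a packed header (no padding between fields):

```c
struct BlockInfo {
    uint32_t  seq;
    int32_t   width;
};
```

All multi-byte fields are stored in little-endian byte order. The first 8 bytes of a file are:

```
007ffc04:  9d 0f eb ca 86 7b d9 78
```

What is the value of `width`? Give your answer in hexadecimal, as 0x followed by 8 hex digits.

`width` follows `seq` (4 bytes), so it starts at byte offset 4 and occupies 4 bytes.
Bytes at offsets 4..7: 86 7B D9 78.
Little-endian: lowest address holds the least-significant byte.
Reassemble most-significant byte first: 78 D9 7B 86 → 0x78D97B86.

0x78D97B86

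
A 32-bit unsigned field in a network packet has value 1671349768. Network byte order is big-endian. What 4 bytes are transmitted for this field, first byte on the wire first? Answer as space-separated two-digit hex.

63 9E C6 08

1671349768 in hexadecimal, padded to 32 bits, is 0x639EC608.
Split into bytes (most-significant first): 63 9E C6 08.
In big-endian order the high byte comes first in memory.
So the memory order matches the most-significant-first order: 63 9E C6 08.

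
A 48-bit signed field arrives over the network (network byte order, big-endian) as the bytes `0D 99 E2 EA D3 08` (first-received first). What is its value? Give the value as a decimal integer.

In big-endian order the high byte comes first in memory.
The bytes are already most-significant first: 0x0D99E2EAD308.
0x0D99E2EAD308 = 14954588197640.

14954588197640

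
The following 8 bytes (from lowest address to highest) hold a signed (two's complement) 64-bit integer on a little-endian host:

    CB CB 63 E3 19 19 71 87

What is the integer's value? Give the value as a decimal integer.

Little-endian: lowest address holds the least-significant byte.
Reassemble most-significant byte first: 87 71 19 19 E3 63 CB CB → 0x87711919E363CBCB.
Top bit is set, so as a signed 64-bit value this is 0x87711919E363CBCB − 2^64 = -8687134607241131061.

-8687134607241131061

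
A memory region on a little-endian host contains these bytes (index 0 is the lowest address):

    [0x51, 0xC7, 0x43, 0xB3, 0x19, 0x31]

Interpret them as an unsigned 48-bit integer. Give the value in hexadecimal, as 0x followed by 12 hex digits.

Little-endian: lowest address holds the least-significant byte.
Reassemble most-significant byte first: 31 19 B3 43 C7 51 → 0x3119B343C751.

0x3119B343C751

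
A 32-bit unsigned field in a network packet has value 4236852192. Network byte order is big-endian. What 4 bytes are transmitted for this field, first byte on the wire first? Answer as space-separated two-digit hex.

4236852192 in hexadecimal, padded to 32 bits, is 0xFC893BE0.
Split into bytes (most-significant first): FC 89 3B E0.
In big-endian order the high byte comes first in memory.
So the memory order matches the most-significant-first order: FC 89 3B E0.

FC 89 3B E0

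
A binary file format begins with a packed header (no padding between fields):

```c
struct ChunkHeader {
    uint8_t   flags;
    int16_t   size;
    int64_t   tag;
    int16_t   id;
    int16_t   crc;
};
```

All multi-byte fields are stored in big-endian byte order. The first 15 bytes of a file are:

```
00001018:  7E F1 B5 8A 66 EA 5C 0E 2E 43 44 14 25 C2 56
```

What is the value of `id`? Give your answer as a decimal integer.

5157

`id` follows `flags` (1 B), `size` (2 B), `tag` (8 B), so it starts at offset 1 + 2 + 8 = 11 and occupies 2 bytes.
Bytes at offsets 11..12: 14 25.
In big-endian order the high byte comes first in memory.
The bytes are already most-significant first: 0x1425.
0x1425 = 5157.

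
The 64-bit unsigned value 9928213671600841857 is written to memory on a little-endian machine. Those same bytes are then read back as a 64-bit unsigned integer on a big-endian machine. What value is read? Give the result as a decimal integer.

9359871447894968457

9928213671600841857 in 64-bit hexadecimal is 0x89C819BB7DF1E481.
Stored little-endian, the bytes at ascending addresses are 81 E4 F1 7D BB 19 C8 89.
Read back as big-endian, the last byte is least significant, giving 0x81E4F17DBB19C889.
0x81E4F17DBB19C889 = 9359871447894968457.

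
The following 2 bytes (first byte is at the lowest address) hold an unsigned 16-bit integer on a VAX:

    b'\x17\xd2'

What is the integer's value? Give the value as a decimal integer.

Little-endian: lowest address holds the least-significant byte.
Reassemble most-significant byte first: D2 17 → 0xD217.
0xD217 = 53783.

53783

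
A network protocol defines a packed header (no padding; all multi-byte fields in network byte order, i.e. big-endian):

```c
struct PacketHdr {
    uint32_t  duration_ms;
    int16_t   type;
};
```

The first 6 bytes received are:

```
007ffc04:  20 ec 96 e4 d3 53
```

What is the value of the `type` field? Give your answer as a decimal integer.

-11437

`type` follows `duration_ms` (4 bytes), so it starts at byte offset 4 and occupies 2 bytes.
Bytes at offsets 4..5: D3 53.
Big-endian: lowest address holds the most-significant byte.
The bytes are already most-significant first: 0xD353.
Top bit is set, so as a signed 16-bit value this is 0xD353 − 2^16 = -11437.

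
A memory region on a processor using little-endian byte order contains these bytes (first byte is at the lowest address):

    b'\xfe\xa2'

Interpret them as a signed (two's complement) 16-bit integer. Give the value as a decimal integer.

Little-endian: lowest address holds the least-significant byte.
Reassemble most-significant byte first: A2 FE → 0xA2FE.
Top bit is set, so as a signed 16-bit value this is 0xA2FE − 2^16 = -23810.

-23810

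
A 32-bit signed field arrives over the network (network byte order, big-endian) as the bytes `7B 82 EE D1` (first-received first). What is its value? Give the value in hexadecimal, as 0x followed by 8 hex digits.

0x7B82EED1

Big-endian: lowest address holds the most-significant byte.
The bytes are already most-significant first: 0x7B82EED1.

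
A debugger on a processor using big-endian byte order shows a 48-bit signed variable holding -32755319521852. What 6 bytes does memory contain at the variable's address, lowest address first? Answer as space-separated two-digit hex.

E2 35 8E D0 BD C4

Two's complement of -32755319521852 in 48 bits: 32755319521852 = 0x1DCA712F423C; invert → 0xE2358ED0BDC3; add 1 → 0xE2358ED0BDC4.
Split into bytes (most-significant first): E2 35 8E D0 BD C4.
Big-endian: lowest address holds the most-significant byte.
So the memory order matches the most-significant-first order: E2 35 8E D0 BD C4.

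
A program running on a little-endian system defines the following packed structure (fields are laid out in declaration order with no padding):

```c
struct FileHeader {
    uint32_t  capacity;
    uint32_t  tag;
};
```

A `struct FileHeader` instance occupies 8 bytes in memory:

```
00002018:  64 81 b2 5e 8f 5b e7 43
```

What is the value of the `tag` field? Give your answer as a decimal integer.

1139235727

`tag` follows `capacity` (4 bytes), so it starts at byte offset 4 and occupies 4 bytes.
Bytes at offsets 4..7: 8F 5B E7 43.
In little-endian order the low byte comes first in memory.
Reassemble most-significant byte first: 43 E7 5B 8F → 0x43E75B8F.
0x43E75B8F = 1139235727.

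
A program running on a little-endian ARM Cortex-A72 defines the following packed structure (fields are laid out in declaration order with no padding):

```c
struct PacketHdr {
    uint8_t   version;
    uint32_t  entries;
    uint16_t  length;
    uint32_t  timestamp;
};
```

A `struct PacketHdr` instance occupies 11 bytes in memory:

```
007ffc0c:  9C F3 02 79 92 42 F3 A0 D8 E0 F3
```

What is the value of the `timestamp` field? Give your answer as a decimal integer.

`timestamp` follows `version` (1 B), `entries` (4 B), `length` (2 B), so it starts at offset 1 + 4 + 2 = 7 and occupies 4 bytes.
Bytes at offsets 7..10: A0 D8 E0 F3.
Little-endian stores the least-significant byte at the lowest address.
Reassemble most-significant byte first: F3 E0 D8 A0 → 0xF3E0D8A0.
0xF3E0D8A0 = 4091599008.

4091599008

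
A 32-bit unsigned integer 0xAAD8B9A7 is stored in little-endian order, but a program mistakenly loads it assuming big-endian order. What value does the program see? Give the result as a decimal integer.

Stored little-endian, the bytes at ascending addresses are A7 B9 D8 AA.
Read back as big-endian, the last byte is least significant, giving 0xA7B9D8AA.
0xA7B9D8AA = 2813974698.

2813974698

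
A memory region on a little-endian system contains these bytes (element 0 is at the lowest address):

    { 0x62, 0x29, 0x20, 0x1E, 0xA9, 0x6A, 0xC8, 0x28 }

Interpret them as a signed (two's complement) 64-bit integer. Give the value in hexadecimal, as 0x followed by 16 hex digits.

0x28C86AA91E202962

In little-endian order the low byte comes first in memory.
Reassemble most-significant byte first: 28 C8 6A A9 1E 20 29 62 → 0x28C86AA91E202962.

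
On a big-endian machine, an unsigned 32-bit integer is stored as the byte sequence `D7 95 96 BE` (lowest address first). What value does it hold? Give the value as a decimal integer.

Big-endian: lowest address holds the most-significant byte.
The bytes are already most-significant first: 0xD79596BE.
0xD79596BE = 3616904894.

3616904894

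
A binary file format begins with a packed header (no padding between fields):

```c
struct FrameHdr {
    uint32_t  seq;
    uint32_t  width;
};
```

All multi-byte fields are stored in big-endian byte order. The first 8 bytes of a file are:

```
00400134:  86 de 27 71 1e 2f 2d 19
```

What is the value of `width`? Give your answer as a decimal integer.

`width` follows `seq` (4 bytes), so it starts at byte offset 4 and occupies 4 bytes.
Bytes at offsets 4..7: 1E 2F 2D 19.
In big-endian order the high byte comes first in memory.
The bytes are already most-significant first: 0x1E2F2D19.
0x1E2F2D19 = 506408217.

506408217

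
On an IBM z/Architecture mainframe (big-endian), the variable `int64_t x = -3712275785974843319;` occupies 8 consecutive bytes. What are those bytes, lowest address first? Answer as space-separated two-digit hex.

Two's complement of -3712275785974843319 in 64 bits: 3712275785974843319 = 0x3384A728AB5087B7; invert → 0xCC7B58D754AF7848; add 1 → 0xCC7B58D754AF7849.
Split into bytes (most-significant first): CC 7B 58 D7 54 AF 78 49.
Big-endian stores the most-significant byte at the lowest address.
So the memory order matches the most-significant-first order: CC 7B 58 D7 54 AF 78 49.

CC 7B 58 D7 54 AF 78 49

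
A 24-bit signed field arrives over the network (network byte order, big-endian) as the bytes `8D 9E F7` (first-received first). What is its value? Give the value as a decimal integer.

-7495945

In big-endian order the high byte comes first in memory.
The bytes are already most-significant first: 0x8D9EF7.
Top bit is set, so as a signed 24-bit value this is 0x8D9EF7 − 2^24 = -7495945.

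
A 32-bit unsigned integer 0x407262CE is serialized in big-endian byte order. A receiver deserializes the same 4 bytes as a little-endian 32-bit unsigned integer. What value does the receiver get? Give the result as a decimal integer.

Stored big-endian, the bytes at ascending addresses are 40 72 62 CE.
Read back as little-endian, the first byte is least significant, giving 0xCE627240.
0xCE627240 = 3462558272.

3462558272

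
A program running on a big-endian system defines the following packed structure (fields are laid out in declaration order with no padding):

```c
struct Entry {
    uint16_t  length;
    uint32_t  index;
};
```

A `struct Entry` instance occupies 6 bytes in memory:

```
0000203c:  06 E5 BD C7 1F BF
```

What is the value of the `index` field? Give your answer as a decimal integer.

`index` follows `length` (2 bytes), so it starts at byte offset 2 and occupies 4 bytes.
Bytes at offsets 2..5: BD C7 1F BF.
Big-endian stores the most-significant byte at the lowest address.
The bytes are already most-significant first: 0xBDC71FBF.
0xBDC71FBF = 3183943615.

3183943615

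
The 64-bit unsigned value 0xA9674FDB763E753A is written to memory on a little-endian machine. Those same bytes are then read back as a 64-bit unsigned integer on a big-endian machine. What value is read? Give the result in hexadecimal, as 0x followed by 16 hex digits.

Stored little-endian, the bytes at ascending addresses are 3A 75 3E 76 DB 4F 67 A9.
Read back as big-endian, the last byte is least significant, giving 0x3A753E76DB4F67A9.

0x3A753E76DB4F67A9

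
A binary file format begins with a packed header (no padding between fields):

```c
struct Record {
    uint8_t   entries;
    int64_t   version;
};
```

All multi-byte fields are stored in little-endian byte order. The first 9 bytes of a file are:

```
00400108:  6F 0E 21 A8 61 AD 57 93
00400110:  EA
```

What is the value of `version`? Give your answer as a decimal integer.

-1543793845078580978

`version` follows `entries` (1 byte), so it starts at byte offset 1 and occupies 8 bytes.
Bytes at offsets 1..8: 0E 21 A8 61 AD 57 93 EA.
Little-endian stores the least-significant byte at the lowest address.
Reassemble most-significant byte first: EA 93 57 AD 61 A8 21 0E → 0xEA9357AD61A8210E.
Top bit is set, so as a signed 64-bit value this is 0xEA9357AD61A8210E − 2^64 = -1543793845078580978.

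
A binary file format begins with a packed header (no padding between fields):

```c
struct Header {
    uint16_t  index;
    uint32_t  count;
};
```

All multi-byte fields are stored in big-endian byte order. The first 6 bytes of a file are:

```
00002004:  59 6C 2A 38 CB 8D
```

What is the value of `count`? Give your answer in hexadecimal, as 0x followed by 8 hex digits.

0x2A38CB8D

`count` follows `index` (2 bytes), so it starts at byte offset 2 and occupies 4 bytes.
Bytes at offsets 2..5: 2A 38 CB 8D.
Big-endian stores the most-significant byte at the lowest address.
The bytes are already most-significant first: 0x2A38CB8D.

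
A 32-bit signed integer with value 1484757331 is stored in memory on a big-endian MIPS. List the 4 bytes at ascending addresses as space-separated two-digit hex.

1484757331 in hexadecimal, padded to 32 bits, is 0x587F9953.
Split into bytes (most-significant first): 58 7F 99 53.
In big-endian order the high byte comes first in memory.
So the memory order matches the most-significant-first order: 58 7F 99 53.

58 7F 99 53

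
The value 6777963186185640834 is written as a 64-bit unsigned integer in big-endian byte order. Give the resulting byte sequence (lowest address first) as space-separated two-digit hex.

5E 10 29 9B 4D 45 1B 82

6777963186185640834 in hexadecimal, padded to 64 bits, is 0x5E10299B4D451B82.
Split into bytes (most-significant first): 5E 10 29 9B 4D 45 1B 82.
In big-endian order the high byte comes first in memory.
So the memory order matches the most-significant-first order: 5E 10 29 9B 4D 45 1B 82.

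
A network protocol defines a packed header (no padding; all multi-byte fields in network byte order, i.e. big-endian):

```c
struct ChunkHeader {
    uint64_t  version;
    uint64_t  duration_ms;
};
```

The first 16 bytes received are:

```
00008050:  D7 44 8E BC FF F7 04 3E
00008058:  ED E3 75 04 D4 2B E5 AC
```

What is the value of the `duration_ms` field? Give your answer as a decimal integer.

17141673270302205356

`duration_ms` follows `version` (8 bytes), so it starts at byte offset 8 and occupies 8 bytes.
Bytes at offsets 8..15: ED E3 75 04 D4 2B E5 AC.
Big-endian: lowest address holds the most-significant byte.
The bytes are already most-significant first: 0xEDE37504D42BE5AC.
0xEDE37504D42BE5AC = 17141673270302205356.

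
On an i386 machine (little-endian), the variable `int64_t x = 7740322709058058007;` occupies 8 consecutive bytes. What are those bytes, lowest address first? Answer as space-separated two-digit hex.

17 77 4B 70 7E 26 6B 6B

7740322709058058007 in hexadecimal, padded to 64 bits, is 0x6B6B267E704B7717.
Split into bytes (most-significant first): 6B 6B 26 7E 70 4B 77 17.
Little-endian: lowest address holds the least-significant byte.
So at ascending addresses the bytes are 17 77 4B 70 7E 26 6B 6B.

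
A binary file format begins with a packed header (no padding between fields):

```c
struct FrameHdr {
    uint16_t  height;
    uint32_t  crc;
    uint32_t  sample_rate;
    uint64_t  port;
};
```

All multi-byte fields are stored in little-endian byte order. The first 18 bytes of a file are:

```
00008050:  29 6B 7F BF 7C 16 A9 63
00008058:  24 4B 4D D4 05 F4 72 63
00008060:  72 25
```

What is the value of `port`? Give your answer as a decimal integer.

`port` follows `height` (2 B), `crc` (4 B), `sample_rate` (4 B), so it starts at offset 2 + 4 + 4 = 10 and occupies 8 bytes.
Bytes at offsets 10..17: 4D D4 05 F4 72 63 72 25.
In little-endian order the low byte comes first in memory.
Reassemble most-significant byte first: 25 72 63 72 F4 05 D4 4D → 0x25726372F405D44D.
0x25726372F405D44D = 2698328472119792717.

2698328472119792717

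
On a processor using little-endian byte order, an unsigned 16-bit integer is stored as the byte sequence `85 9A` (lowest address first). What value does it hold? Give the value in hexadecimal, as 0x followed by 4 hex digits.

0x9A85

In little-endian order the low byte comes first in memory.
Reassemble most-significant byte first: 9A 85 → 0x9A85.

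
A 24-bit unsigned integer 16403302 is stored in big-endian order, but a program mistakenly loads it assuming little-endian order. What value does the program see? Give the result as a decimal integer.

16403302 in 24-bit hexadecimal is 0xFA4B66.
Stored big-endian, the bytes at ascending addresses are FA 4B 66.
Read back as little-endian, the first byte is least significant, giving 0x664BFA.
0x664BFA = 6704122.

6704122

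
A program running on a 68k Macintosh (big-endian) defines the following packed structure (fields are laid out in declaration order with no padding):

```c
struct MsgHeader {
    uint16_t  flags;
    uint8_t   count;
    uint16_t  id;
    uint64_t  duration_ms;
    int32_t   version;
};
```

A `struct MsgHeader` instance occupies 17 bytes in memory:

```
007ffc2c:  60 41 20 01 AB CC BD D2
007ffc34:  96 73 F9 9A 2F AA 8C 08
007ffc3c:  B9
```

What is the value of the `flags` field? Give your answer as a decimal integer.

24641

`flags` is the first field, at byte offset 0, occupying 2 bytes.
Bytes at offsets 0..1: 60 41.
In big-endian order the high byte comes first in memory.
The bytes are already most-significant first: 0x6041.
0x6041 = 24641.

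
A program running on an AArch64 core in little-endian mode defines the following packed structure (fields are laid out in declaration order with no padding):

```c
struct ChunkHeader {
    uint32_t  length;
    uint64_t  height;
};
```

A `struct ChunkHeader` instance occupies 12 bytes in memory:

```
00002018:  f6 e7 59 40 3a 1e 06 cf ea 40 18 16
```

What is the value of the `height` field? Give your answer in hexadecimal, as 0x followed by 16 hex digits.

`height` follows `length` (4 bytes), so it starts at byte offset 4 and occupies 8 bytes.
Bytes at offsets 4..11: 3A 1E 06 CF EA 40 18 16.
In little-endian order the low byte comes first in memory.
Reassemble most-significant byte first: 16 18 40 EA CF 06 1E 3A → 0x161840EACF061E3A.

0x161840EACF061E3A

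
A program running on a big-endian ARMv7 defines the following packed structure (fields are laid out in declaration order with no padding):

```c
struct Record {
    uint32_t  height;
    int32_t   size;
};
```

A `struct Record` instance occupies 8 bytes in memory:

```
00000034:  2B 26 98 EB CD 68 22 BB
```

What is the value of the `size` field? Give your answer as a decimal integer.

-848813381

`size` follows `height` (4 bytes), so it starts at byte offset 4 and occupies 4 bytes.
Bytes at offsets 4..7: CD 68 22 BB.
Big-endian stores the most-significant byte at the lowest address.
The bytes are already most-significant first: 0xCD6822BB.
Top bit is set, so as a signed 32-bit value this is 0xCD6822BB − 2^32 = -848813381.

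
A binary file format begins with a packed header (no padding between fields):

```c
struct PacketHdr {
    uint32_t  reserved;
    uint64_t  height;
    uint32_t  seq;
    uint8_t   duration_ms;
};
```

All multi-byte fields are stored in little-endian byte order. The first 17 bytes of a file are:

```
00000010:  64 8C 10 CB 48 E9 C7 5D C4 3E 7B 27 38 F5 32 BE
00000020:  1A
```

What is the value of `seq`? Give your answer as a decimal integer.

`seq` follows `reserved` (4 B), `height` (8 B), so it starts at offset 4 + 8 = 12 and occupies 4 bytes.
Bytes at offsets 12..15: 38 F5 32 BE.
Little-endian stores the least-significant byte at the lowest address.
Reassemble most-significant byte first: BE 32 F5 38 → 0xBE32F538.
0xBE32F538 = 3191010616.

3191010616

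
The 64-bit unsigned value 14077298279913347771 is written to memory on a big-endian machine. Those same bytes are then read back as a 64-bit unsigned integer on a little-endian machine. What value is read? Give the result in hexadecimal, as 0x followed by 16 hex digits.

0xBBDA736B339C5CC3

14077298279913347771 in 64-bit hexadecimal is 0xC35C9C336B73DABB.
Stored big-endian, the bytes at ascending addresses are C3 5C 9C 33 6B 73 DA BB.
Read back as little-endian, the first byte is least significant, giving 0xBBDA736B339C5CC3.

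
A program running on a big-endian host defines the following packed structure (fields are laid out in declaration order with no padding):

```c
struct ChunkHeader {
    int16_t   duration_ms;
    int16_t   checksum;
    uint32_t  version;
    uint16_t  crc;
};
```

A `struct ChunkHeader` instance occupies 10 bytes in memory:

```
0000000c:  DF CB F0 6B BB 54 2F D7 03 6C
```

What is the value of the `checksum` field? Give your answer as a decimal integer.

-3989

`checksum` follows `duration_ms` (2 bytes), so it starts at byte offset 2 and occupies 2 bytes.
Bytes at offsets 2..3: F0 6B.
Big-endian: lowest address holds the most-significant byte.
The bytes are already most-significant first: 0xF06B.
Top bit is set, so as a signed 16-bit value this is 0xF06B − 2^16 = -3989.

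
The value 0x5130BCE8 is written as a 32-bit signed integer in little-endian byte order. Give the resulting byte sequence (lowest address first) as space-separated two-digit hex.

E8 BC 30 51

Split into bytes (most-significant first): 51 30 BC E8.
Little-endian stores the least-significant byte at the lowest address.
So at ascending addresses the bytes are E8 BC 30 51.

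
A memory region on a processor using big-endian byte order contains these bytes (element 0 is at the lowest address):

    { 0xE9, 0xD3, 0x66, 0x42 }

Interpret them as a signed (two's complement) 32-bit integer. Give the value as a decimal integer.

-372021694

Big-endian stores the most-significant byte at the lowest address.
The bytes are already most-significant first: 0xE9D36642.
Top bit is set, so as a signed 32-bit value this is 0xE9D36642 − 2^32 = -372021694.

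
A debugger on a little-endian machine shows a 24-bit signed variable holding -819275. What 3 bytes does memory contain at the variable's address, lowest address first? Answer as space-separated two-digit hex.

Two's complement of -819275 in 24 bits: 819275 = 0x0C804B; invert → 0xF37FB4; add 1 → 0xF37FB5.
Split into bytes (most-significant first): F3 7F B5.
Little-endian stores the least-significant byte at the lowest address.
So at ascending addresses the bytes are B5 7F F3.

B5 7F F3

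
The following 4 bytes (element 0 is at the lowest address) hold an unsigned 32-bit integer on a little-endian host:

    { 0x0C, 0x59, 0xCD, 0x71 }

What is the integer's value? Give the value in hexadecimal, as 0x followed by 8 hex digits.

In little-endian order the low byte comes first in memory.
Reassemble most-significant byte first: 71 CD 59 0C → 0x71CD590C.

0x71CD590C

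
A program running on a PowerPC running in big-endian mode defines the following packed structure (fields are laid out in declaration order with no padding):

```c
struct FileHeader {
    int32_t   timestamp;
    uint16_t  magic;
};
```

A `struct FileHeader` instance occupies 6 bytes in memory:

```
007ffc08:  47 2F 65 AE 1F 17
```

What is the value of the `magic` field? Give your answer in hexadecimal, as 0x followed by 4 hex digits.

0x1F17

`magic` follows `timestamp` (4 bytes), so it starts at byte offset 4 and occupies 2 bytes.
Bytes at offsets 4..5: 1F 17.
In big-endian order the high byte comes first in memory.
The bytes are already most-significant first: 0x1F17.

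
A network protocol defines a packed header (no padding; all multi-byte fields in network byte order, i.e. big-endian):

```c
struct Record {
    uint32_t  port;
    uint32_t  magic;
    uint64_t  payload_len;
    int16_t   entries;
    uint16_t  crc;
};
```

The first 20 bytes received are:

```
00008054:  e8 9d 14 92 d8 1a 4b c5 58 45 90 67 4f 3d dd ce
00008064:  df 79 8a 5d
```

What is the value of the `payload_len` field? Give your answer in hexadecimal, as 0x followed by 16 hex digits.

`payload_len` follows `port` (4 B), `magic` (4 B), so it starts at offset 4 + 4 = 8 and occupies 8 bytes.
Bytes at offsets 8..15: 58 45 90 67 4F 3D DD CE.
Big-endian: lowest address holds the most-significant byte.
The bytes are already most-significant first: 0x584590674F3DDDCE.

0x584590674F3DDDCE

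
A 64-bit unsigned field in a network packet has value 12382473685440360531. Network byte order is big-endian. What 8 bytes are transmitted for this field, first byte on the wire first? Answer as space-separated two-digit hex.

AB D7 62 36 35 4B 70 53

12382473685440360531 in hexadecimal, padded to 64 bits, is 0xABD76236354B7053.
Split into bytes (most-significant first): AB D7 62 36 35 4B 70 53.
In big-endian order the high byte comes first in memory.
So the memory order matches the most-significant-first order: AB D7 62 36 35 4B 70 53.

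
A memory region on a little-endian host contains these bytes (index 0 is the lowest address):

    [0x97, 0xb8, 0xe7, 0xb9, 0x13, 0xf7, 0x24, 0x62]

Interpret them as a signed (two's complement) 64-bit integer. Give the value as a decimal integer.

7072048978973931671

In little-endian order the low byte comes first in memory.
Reassemble most-significant byte first: 62 24 F7 13 B9 E7 B8 97 → 0x6224F713B9E7B897.
0x6224F713B9E7B897 = 7072048978973931671.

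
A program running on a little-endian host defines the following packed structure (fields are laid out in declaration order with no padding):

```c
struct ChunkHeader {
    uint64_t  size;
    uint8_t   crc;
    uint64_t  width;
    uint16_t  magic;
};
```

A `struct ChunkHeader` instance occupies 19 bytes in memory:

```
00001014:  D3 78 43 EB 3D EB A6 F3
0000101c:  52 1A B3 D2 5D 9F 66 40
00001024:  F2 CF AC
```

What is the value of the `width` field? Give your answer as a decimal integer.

`width` follows `size` (8 B), `crc` (1 B), so it starts at offset 8 + 1 = 9 and occupies 8 bytes.
Bytes at offsets 9..16: 1A B3 D2 5D 9F 66 40 F2.
In little-endian order the low byte comes first in memory.
Reassemble most-significant byte first: F2 40 66 9F 5D D2 B3 1A → 0xF240669F5DD2B31A.
0xF240669F5DD2B31A = 17456064990347965210.

17456064990347965210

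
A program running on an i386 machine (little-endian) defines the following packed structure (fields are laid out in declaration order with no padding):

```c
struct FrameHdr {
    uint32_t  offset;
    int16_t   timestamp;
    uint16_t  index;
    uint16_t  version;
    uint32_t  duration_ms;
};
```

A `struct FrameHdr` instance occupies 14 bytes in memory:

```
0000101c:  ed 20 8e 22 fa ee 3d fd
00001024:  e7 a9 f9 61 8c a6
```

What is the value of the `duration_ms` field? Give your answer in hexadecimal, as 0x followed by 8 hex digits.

`duration_ms` follows `offset` (4 B), `timestamp` (2 B), `index` (2 B), `version` (2 B), so it starts at offset 4 + 2 + 2 + 2 = 10 and occupies 4 bytes.
Bytes at offsets 10..13: F9 61 8C A6.
Little-endian: lowest address holds the least-significant byte.
Reassemble most-significant byte first: A6 8C 61 F9 → 0xA68C61F9.

0xA68C61F9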